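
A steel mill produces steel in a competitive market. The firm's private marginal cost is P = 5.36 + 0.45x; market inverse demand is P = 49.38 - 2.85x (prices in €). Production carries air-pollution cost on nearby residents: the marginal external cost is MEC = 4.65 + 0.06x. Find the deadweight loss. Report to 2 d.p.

Market equilibrium (private): 5.36 + 0.45x = 49.38 - 2.85x → x_m = 13.3394.
Social marginal cost = private MC + MEC = 10.01 + 0.51x.
Set SMC = demand: 10.01 + 0.51x = 49.38 - 2.85x → x* = 11.7173.
The welfare-loss triangle has base |x_m − x*| and height MEC(x_m) (the vertical gap between SMC and demand is zero at x* and MEC at x_m).
DWL = ½ × 1.6221 × 5.4504 = 4.4205.

DWL = €4.42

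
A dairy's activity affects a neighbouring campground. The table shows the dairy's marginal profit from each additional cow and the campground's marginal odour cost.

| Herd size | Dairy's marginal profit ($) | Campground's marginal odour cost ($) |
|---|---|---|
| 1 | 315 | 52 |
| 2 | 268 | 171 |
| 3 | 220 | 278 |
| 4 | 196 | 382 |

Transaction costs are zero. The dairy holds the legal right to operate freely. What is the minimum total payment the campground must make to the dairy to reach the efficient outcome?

Left alone the dairy would choose level 4 (marginal profit stays positive).
Efficient level: k* = 2 (marginal profit ≥ marginal odour cost through 2).
The campground must at least cover the dairy's forgone profit from cutting 4→2: 220 + 196 = 416.

$416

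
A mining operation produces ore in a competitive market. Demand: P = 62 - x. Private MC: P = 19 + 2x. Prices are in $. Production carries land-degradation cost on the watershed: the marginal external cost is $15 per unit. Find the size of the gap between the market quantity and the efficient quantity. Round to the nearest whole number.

5 units

Market equilibrium (private): 19 + 2x = 62 - x → x_m = 14.3333.
Social marginal cost = private MC + MEC = 34 + 2x.
Set SMC = demand: 34 + 2x = 62 - x → x* = 9.3333.
Gap = |14.3333 − 9.3333| = 5.0000.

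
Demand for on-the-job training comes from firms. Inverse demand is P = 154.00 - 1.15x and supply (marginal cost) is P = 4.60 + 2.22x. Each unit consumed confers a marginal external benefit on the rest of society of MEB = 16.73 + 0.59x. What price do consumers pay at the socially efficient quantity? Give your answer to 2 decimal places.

Social marginal benefit = demand + MEB = 170.73 - 0.56x.
Set SMB = MC: 170.73 - 0.56x = 4.60 + 2.22x → x* = 59.7590.
Consumer price on the demand curve at x*: 154.00 − 1.15×59.7590 = 85.2772.

P = 85.28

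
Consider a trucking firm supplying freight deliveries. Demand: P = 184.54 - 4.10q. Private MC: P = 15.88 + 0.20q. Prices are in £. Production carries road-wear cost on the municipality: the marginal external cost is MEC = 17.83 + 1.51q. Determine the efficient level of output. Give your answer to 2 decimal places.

q* = 25.96

Social marginal cost = private MC + MEC = 33.71 + 1.71q.
Set SMC = demand: 33.71 + 1.71q = 184.54 - 4.10q → q* = 25.9604.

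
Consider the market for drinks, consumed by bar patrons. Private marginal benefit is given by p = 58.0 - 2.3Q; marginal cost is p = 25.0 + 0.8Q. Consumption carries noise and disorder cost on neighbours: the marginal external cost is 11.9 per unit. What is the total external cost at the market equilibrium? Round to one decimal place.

126.7

Market equilibrium (private): 25.0 + 0.8Q = 58.0 - 2.3Q → Q_m = 10.6452.
Total external cost = MEC × Q_m = 11.9 × 10.6452 = 126.6779.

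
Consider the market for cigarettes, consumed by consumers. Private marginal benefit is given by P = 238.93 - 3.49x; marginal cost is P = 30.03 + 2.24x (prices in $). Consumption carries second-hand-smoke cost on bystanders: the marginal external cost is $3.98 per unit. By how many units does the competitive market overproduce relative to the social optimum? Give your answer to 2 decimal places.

Market equilibrium (private): 30.03 + 2.24x = 238.93 - 3.49x → x_m = 36.4572.
Social marginal benefit = demand − MEC = 234.95 - 3.49x.
Set SMB = MC: 234.95 - 3.49x = 30.03 + 2.24x → x* = 35.7627.
Gap = |36.4572 − 35.7627| = 0.6945.

0.69 units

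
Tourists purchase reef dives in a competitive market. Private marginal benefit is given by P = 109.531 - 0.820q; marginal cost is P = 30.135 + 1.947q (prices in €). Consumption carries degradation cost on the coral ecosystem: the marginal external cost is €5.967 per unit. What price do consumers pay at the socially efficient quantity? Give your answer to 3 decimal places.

Social marginal benefit = demand − MEC = 103.564 - 0.820q.
Set SMB = MC: 103.564 - 0.820q = 30.135 + 1.947q → q* = 26.5374.
Consumer price on the demand curve at q*: 109.531 − 0.820×26.5374 = 87.7703.

P = €87.770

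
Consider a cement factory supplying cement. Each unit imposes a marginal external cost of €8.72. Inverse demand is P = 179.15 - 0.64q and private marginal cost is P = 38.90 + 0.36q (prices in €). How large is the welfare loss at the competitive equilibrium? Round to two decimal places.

Market equilibrium (private): 38.90 + 0.36q = 179.15 - 0.64q → q_m = 140.2500.
Social marginal cost = private MC + MEC = 47.62 + 0.36q.
Set SMC = demand: 47.62 + 0.36q = 179.15 - 0.64q → q* = 131.5300.
The welfare-loss triangle has base |q_m − q*| and height MEC(q_m) (the vertical gap between SMC and demand is zero at q* and MEC at q_m).
DWL = ½ × 8.7200 × 8.7200 = 38.0192.

DWL = €38.02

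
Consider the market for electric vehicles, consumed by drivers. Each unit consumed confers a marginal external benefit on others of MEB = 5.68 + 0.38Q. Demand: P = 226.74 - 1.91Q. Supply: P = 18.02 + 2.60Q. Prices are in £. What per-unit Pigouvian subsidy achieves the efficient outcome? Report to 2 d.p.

subsidy = £25.41 per unit

Social marginal benefit = demand + MEB = 232.42 - 1.53Q.
Set SMB = MC: 232.42 - 1.53Q = 18.02 + 2.60Q → Q* = 51.9128.
The Pigouvian subsidy equals MEB at Q*: 5.68 + 0.38×51.9128 = 25.4069.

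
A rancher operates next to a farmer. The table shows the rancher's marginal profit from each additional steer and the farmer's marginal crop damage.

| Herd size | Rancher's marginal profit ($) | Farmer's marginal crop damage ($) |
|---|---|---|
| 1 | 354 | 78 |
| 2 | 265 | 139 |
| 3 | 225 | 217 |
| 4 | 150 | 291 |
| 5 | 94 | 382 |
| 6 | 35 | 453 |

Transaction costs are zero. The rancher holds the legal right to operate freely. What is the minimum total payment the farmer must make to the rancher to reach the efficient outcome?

Left alone the rancher would choose level 6 (marginal profit stays positive).
Efficient level: k* = 3 (marginal profit ≥ marginal crop damage through 3).
The farmer must at least cover the rancher's forgone profit from cutting 6→3: 150 + 94 + 35 = 279.

$279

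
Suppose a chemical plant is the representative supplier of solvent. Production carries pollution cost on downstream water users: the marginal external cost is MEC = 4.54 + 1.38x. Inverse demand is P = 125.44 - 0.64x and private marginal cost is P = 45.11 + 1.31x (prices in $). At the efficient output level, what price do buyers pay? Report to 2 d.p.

Social marginal cost = private MC + MEC = 49.65 + 2.69x.
Set SMC = demand: 49.65 + 2.69x = 125.44 - 0.64x → x* = 22.7598.
Consumer price on the demand curve at x*: 125.44 − 0.64×22.7598 = 110.8737.

P = $110.87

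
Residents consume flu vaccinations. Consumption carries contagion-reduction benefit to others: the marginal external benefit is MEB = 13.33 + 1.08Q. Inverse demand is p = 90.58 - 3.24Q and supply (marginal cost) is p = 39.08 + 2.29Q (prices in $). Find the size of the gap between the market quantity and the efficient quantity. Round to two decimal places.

Market equilibrium (private): 39.08 + 2.29Q = 90.58 - 3.24Q → Q_m = 9.3128.
Social marginal benefit = demand + MEB = 103.91 - 2.16Q.
Set SMB = MC: 103.91 - 2.16Q = 39.08 + 2.29Q → Q* = 14.5685.
Gap = |9.3128 − 14.5685| = 5.2557.

5.26 units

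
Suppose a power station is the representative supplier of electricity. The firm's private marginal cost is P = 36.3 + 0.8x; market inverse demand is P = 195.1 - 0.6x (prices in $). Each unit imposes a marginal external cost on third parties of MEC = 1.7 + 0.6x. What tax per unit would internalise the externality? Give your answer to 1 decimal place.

Social marginal cost = private MC + MEC = 38.0 + 1.4x.
Set SMC = demand: 38.0 + 1.4x = 195.1 - 0.6x → x* = 78.5500.
The Pigouvian tax equals MEC at x*: 1.7 + 0.6×78.5500 = 48.8300.

tax = $48.8 per unit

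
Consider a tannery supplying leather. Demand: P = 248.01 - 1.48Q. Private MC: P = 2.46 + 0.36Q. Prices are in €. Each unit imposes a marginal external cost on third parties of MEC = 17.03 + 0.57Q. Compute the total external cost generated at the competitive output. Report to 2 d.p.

Market equilibrium (private): 2.46 + 0.36Q = 248.01 - 1.48Q → Q_m = 133.4511.
Total external cost = ∫₀^{Q_m} (17.03 + 0.57Q) dQ = 17.03×133.4511 + ½×0.57×133.4511² = 7348.2931.

€7348.29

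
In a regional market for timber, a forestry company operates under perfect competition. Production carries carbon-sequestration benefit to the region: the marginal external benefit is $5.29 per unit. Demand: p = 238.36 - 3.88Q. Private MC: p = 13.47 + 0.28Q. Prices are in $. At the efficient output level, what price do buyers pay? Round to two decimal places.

P = $23.67

Social marginal cost = private MC − MEB = 8.18 + 0.28Q.
Set SMC = demand: 8.18 + 0.28Q = 238.36 - 3.88Q → Q* = 55.3317.
Consumer price on the demand curve at Q*: 238.36 − 3.88×55.3317 = 23.6730.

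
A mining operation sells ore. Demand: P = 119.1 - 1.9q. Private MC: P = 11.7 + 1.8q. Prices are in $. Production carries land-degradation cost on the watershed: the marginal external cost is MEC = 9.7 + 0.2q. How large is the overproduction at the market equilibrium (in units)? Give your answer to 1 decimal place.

4.0 units

Market equilibrium (private): 11.7 + 1.8q = 119.1 - 1.9q → q_m = 29.0270.
Social marginal cost = private MC + MEC = 21.4 + 2.0q.
Set SMC = demand: 21.4 + 2.0q = 119.1 - 1.9q → q* = 25.0513.
Gap = |29.0270 − 25.0513| = 3.9757.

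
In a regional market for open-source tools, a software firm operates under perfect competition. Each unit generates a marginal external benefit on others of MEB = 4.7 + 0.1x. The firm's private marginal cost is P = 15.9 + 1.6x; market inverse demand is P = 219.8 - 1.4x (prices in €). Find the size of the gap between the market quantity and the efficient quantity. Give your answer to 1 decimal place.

Market equilibrium (private): 15.9 + 1.6x = 219.8 - 1.4x → x_m = 67.9667.
Social marginal cost = private MC − MEB = 11.2 + 1.5x.
Set SMC = demand: 11.2 + 1.5x = 219.8 - 1.4x → x* = 71.9310.
Gap = |67.9667 − 71.9310| = 3.9643.

4.0 units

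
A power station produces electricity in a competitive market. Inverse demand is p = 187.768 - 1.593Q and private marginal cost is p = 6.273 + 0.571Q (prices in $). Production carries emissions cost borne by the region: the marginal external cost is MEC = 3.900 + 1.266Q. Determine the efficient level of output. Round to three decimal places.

Social marginal cost = private MC + MEC = 10.173 + 1.837Q.
Set SMC = demand: 10.173 + 1.837Q = 187.768 - 1.593Q → Q* = 51.7770.

Q* = 51.777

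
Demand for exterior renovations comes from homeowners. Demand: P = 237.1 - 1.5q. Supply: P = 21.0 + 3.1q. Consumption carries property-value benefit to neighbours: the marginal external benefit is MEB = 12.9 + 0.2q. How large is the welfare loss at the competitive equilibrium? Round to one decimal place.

Market equilibrium (private): 21.0 + 3.1q = 237.1 - 1.5q → q_m = 46.9783.
Social marginal benefit = demand + MEB = 250.0 - 1.3q.
Set SMB = MC: 250.0 - 1.3q = 21.0 + 3.1q → q* = 52.0455.
Height of the DWL triangle at q_m is SMB(q_m) − MC(q_m) = MEB(q_m) = 22.2957.
DWL = ½ × 5.0672 × 22.2957 = 56.4884.

DWL = 56.5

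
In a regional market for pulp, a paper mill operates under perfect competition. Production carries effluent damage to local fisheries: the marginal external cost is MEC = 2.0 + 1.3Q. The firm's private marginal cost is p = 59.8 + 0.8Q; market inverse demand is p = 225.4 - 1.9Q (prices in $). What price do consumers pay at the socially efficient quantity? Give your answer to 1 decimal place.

Social marginal cost = private MC + MEC = 61.8 + 2.1Q.
Set SMC = demand: 61.8 + 2.1Q = 225.4 - 1.9Q → Q* = 40.9000.
Consumer price on the demand curve at Q*: 225.4 − 1.9×40.9000 = 147.6900.

P = $147.7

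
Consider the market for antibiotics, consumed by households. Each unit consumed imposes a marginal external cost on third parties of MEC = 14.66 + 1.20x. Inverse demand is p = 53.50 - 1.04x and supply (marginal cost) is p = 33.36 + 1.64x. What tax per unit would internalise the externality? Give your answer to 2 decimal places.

tax = 16.35 per unit

Social marginal benefit = demand − MEC = 38.84 - 2.24x.
Set SMB = MC: 38.84 - 2.24x = 33.36 + 1.64x → x* = 1.4124.
The Pigouvian tax equals MEC at x*: 14.66 + 1.20×1.4124 = 16.3549.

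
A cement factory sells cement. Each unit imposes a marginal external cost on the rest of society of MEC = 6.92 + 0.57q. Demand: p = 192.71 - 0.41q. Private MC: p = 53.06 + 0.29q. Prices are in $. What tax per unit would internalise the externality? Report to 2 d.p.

Social marginal cost = private MC + MEC = 59.98 + 0.86q.
Set SMC = demand: 59.98 + 0.86q = 192.71 - 0.41q → q* = 104.5118.
The Pigouvian tax equals MEC at q*: 6.92 + 0.57×104.5118 = 66.4917.

tax = $66.49 per unit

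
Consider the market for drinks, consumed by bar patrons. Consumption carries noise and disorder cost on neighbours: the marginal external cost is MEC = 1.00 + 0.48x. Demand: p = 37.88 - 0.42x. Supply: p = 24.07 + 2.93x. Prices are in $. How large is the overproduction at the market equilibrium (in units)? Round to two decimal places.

0.78 units

Market equilibrium (private): 24.07 + 2.93x = 37.88 - 0.42x → x_m = 4.1224.
Social marginal benefit = demand − MEC = 36.88 - 0.90x.
Set SMB = MC: 36.88 - 0.90x = 24.07 + 2.93x → x* = 3.3446.
Gap = |4.1224 − 3.3446| = 0.7778.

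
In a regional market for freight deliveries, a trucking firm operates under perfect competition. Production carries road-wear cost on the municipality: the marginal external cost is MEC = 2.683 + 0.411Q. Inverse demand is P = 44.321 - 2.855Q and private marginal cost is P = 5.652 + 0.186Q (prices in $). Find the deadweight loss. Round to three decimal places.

Market equilibrium (private): 5.652 + 0.186Q = 44.321 - 2.855Q → Q_m = 12.7159.
Social marginal cost = private MC + MEC = 8.335 + 0.597Q.
Set SMC = demand: 8.335 + 0.597Q = 44.321 - 2.855Q → Q* = 10.4247.
Between Q* and Q_m the wedge SMC − demand runs linearly from 0 to MEC(Q_m), so the loss is a triangle.
DWL = ½ × 2.2912 × 7.9092 = 9.0608.

DWL = $9.061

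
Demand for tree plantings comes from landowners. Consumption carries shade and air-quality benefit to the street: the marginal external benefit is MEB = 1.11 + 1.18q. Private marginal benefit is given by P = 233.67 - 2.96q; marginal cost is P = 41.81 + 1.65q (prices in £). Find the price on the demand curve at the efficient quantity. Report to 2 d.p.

Social marginal benefit = demand + MEB = 234.78 - 1.78q.
Set SMB = MC: 234.78 - 1.78q = 41.81 + 1.65q → q* = 56.2595.
Consumer price on the demand curve at q*: 233.67 − 2.96×56.2595 = 67.1419.

P = £67.14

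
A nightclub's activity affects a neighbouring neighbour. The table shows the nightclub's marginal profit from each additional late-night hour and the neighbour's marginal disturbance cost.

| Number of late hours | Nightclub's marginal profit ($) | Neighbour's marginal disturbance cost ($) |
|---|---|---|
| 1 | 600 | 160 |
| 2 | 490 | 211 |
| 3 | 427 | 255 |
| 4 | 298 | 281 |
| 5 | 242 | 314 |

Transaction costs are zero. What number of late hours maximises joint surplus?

Bargaining reaches the level where marginal profit last exceeds marginal disturbance cost.
That holds through level 4 (298 ≥ 281) but not at 5 (242 < 314).

4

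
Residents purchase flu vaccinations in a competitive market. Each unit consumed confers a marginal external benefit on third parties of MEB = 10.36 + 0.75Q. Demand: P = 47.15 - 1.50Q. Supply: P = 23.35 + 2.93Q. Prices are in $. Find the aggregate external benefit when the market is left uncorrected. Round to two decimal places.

Market equilibrium (private): 23.35 + 2.93Q = 47.15 - 1.50Q → Q_m = 5.3725.
Total external benefit = ∫₀^{Q_m} (10.36 + 0.75Q) dQ = 10.36×5.3725 + ½×0.75×5.3725² = 66.4830.

$66.48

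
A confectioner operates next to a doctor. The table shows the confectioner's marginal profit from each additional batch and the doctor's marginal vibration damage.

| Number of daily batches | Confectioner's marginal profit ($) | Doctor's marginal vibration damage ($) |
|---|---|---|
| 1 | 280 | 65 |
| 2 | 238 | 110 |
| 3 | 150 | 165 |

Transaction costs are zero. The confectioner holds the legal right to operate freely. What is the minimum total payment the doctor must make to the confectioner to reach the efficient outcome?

$150

Left alone the confectioner would choose level 3 (marginal profit stays positive).
Efficient level: k* = 2 (marginal profit ≥ marginal vibration damage through 2).
The doctor must at least cover the confectioner's forgone profit from cutting 3→2: 150 = 150.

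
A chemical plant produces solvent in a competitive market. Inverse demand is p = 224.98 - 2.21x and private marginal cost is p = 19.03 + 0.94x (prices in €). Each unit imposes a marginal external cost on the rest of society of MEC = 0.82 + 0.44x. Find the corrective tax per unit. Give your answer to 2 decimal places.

Social marginal cost = private MC + MEC = 19.85 + 1.38x.
Set SMC = demand: 19.85 + 1.38x = 224.98 - 2.21x → x* = 57.1393.
The Pigouvian tax equals MEC at x*: 0.82 + 0.44×57.1393 = 25.9613.

tax = €25.96 per unit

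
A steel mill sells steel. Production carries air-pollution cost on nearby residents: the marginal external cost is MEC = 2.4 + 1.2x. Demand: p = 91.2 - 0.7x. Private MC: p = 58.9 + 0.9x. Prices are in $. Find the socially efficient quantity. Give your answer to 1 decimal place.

x* = 10.7

Social marginal cost = private MC + MEC = 61.3 + 2.1x.
Set SMC = demand: 61.3 + 2.1x = 91.2 - 0.7x → x* = 10.6786.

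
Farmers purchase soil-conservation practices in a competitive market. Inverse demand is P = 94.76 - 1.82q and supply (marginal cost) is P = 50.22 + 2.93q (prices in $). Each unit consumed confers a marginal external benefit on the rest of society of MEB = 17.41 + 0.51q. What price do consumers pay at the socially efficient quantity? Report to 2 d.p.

P = $68.17

Social marginal benefit = demand + MEB = 112.17 - 1.31q.
Set SMB = MC: 112.17 - 1.31q = 50.22 + 2.93q → q* = 14.6108.
Consumer price on the demand curve at q*: 94.76 − 1.82×14.6108 = 68.1683.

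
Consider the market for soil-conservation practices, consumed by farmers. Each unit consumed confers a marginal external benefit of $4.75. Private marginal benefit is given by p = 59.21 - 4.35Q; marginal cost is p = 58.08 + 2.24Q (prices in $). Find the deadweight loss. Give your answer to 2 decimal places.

DWL = $1.71

Market equilibrium (private): 58.08 + 2.24Q = 59.21 - 4.35Q → Q_m = 0.1715.
Social marginal benefit = demand + MEB = 63.96 - 4.35Q.
Set SMB = MC: 63.96 - 4.35Q = 58.08 + 2.24Q → Q* = 0.8923.
Between Q* and Q_m the wedge SMB − MC runs linearly from 0 to MEB(Q_m), so the loss is a triangle.
DWL = ½ × 0.7208 × 4.7500 = 1.7119.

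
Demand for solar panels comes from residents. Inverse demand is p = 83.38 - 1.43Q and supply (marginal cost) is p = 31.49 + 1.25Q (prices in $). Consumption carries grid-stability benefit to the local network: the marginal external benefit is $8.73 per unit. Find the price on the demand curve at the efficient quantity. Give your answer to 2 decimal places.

P = $51.03

Social marginal benefit = demand + MEB = 92.11 - 1.43Q.
Set SMB = MC: 92.11 - 1.43Q = 31.49 + 1.25Q → Q* = 22.6194.
Consumer price on the demand curve at Q*: 83.38 − 1.43×22.6194 = 51.0343.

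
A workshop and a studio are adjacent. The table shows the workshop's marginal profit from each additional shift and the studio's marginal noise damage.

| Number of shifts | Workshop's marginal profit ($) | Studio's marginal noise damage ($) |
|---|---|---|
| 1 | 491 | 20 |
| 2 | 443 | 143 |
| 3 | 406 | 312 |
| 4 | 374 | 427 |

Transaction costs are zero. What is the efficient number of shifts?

3

Bargaining reaches the level where marginal profit last exceeds marginal noise damage.
That holds through level 3 (406 ≥ 312) but not at 4 (374 < 427).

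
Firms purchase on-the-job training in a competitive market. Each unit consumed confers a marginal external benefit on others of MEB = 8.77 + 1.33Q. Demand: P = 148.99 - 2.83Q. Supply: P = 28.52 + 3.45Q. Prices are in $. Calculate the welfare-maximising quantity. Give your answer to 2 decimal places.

Q* = 26.11

Social marginal benefit = demand + MEB = 157.76 - 1.50Q.
Set SMB = MC: 157.76 - 1.50Q = 28.52 + 3.45Q → Q* = 26.1091.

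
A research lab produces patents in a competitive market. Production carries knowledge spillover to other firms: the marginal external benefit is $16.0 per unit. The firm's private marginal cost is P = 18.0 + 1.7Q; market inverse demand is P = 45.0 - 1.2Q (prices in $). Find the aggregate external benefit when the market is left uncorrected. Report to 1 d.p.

$149.0

Market equilibrium (private): 18.0 + 1.7Q = 45.0 - 1.2Q → Q_m = 9.3103.
Total external benefit = MEB × Q_m = 16.0 × 9.3103 = 148.9648.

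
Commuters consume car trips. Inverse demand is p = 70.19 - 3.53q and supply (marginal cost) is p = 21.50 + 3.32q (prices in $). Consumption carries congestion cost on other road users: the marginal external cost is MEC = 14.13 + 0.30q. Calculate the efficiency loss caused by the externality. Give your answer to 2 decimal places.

DWL = $18.49

Market equilibrium (private): 21.50 + 3.32q = 70.19 - 3.53q → q_m = 7.1080.
Social marginal benefit = demand − MEC = 56.06 - 3.83q.
Set SMB = MC: 56.06 - 3.83q = 21.50 + 3.32q → q* = 4.8336.
Between q* and q_m the wedge MC − SMB runs linearly from 0 to MEC(q_m), so the loss is a triangle.
DWL = ½ × 2.2744 × 16.2624 = 18.4936.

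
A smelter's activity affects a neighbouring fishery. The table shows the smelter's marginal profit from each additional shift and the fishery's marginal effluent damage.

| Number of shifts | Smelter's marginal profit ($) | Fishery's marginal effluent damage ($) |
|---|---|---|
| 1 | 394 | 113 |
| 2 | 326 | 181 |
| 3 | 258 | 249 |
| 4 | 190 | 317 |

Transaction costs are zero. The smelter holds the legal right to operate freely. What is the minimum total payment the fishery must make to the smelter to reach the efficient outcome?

Left alone the smelter would choose level 4 (marginal profit stays positive).
Efficient level: k* = 3 (marginal profit ≥ marginal effluent damage through 3).
The fishery must at least cover the smelter's forgone profit from cutting 4→3: 190 = 190.

$190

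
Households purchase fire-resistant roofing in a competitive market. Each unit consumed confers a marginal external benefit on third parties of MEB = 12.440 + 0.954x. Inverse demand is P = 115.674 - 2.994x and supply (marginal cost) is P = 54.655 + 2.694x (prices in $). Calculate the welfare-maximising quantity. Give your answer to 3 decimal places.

x* = 15.517

Social marginal benefit = demand + MEB = 128.114 - 2.040x.
Set SMB = MC: 128.114 - 2.040x = 54.655 + 2.694x → x* = 15.5173.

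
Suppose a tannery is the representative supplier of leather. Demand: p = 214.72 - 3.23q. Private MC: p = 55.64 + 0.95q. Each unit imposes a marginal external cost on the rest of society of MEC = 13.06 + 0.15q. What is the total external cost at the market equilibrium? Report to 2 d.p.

Market equilibrium (private): 55.64 + 0.95q = 214.72 - 3.23q → q_m = 38.0574.
Total external cost = ∫₀^{q_m} (13.06 + 0.15q) dq = 13.06×38.0574 + ½×0.15×38.0574² = 605.6571.

605.66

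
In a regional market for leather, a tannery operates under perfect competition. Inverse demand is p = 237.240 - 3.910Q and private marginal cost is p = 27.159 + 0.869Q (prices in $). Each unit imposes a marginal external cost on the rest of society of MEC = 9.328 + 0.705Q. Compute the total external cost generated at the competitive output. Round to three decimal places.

$1091.226

Market equilibrium (private): 27.159 + 0.869Q = 237.240 - 3.910Q → Q_m = 43.9592.
Total external cost = ∫₀^{Q_m} (9.328 + 0.705Q) dQ = 9.328×43.9592 + ½×0.705×43.9592² = 1091.2264.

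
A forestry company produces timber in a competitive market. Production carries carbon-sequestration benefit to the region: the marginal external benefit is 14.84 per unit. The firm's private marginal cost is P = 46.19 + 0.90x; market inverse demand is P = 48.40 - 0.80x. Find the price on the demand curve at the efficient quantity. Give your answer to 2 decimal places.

P = 40.38

Social marginal cost = private MC − MEB = 31.35 + 0.90x.
Set SMC = demand: 31.35 + 0.90x = 48.40 - 0.80x → x* = 10.0294.
Consumer price on the demand curve at x*: 48.40 − 0.80×10.0294 = 40.3765.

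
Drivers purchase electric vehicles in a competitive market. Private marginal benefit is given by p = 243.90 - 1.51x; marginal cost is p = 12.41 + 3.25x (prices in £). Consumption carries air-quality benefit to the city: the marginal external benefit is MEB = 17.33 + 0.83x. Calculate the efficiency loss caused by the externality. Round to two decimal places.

Market equilibrium (private): 12.41 + 3.25x = 243.90 - 1.51x → x_m = 48.6324.
Social marginal benefit = demand + MEB = 261.23 - 0.68x.
Set SMB = MC: 261.23 - 0.68x = 12.41 + 3.25x → x* = 63.3130.
The welfare-loss triangle has base |x_m − x*| and height MEB(x_m) (the vertical gap between SMB and MC is zero at x* and MEB at x_m).
DWL = ½ × 14.6806 × 57.6949 = 423.4979.

DWL = £423.50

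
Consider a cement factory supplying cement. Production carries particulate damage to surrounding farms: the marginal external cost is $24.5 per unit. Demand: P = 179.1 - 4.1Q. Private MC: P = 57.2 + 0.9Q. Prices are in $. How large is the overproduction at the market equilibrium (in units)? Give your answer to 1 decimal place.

4.9 units

Market equilibrium (private): 57.2 + 0.9Q = 179.1 - 4.1Q → Q_m = 24.3800.
Social marginal cost = private MC + MEC = 81.7 + 0.9Q.
Set SMC = demand: 81.7 + 0.9Q = 179.1 - 4.1Q → Q* = 19.4800.
Gap = |24.3800 − 19.4800| = 4.9000.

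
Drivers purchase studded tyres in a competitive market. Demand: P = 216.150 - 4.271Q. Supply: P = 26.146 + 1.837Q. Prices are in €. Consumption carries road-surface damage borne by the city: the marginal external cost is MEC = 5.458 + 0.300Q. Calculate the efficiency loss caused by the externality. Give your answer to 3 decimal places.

DWL = €17.069

Market equilibrium (private): 26.146 + 1.837Q = 216.150 - 4.271Q → Q_m = 31.1074.
Social marginal benefit = demand − MEC = 210.692 - 4.571Q.
Set SMB = MC: 210.692 - 4.571Q = 26.146 + 1.837Q → Q* = 28.7993.
Height of the DWL triangle at Q_m is MC(Q_m) − SMB(Q_m) = MEC(Q_m) = 14.7902.
DWL = ½ × 2.3081 × 14.7902 = 17.0686.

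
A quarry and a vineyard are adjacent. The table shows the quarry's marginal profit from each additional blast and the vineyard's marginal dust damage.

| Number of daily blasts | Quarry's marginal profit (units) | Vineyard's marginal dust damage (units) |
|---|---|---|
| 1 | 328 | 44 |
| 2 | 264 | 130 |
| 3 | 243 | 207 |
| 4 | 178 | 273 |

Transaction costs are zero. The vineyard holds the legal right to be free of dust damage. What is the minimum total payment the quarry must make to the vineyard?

Efficient level: marginal profit ≥ marginal dust damage through level 3, so k* = 3.
With the vineyard holding the right, the quarry must at least compensate total damage at k*: 44 + 130 + 207 = 381.

381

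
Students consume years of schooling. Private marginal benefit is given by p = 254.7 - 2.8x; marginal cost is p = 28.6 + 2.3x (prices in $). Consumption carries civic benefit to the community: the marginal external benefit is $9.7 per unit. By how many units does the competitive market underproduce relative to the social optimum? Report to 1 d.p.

1.9 units

Market equilibrium (private): 28.6 + 2.3x = 254.7 - 2.8x → x_m = 44.3333.
Social marginal benefit = demand + MEB = 264.4 - 2.8x.
Set SMB = MC: 264.4 - 2.8x = 28.6 + 2.3x → x* = 46.2353.
Gap = |44.3333 − 46.2353| = 1.9020.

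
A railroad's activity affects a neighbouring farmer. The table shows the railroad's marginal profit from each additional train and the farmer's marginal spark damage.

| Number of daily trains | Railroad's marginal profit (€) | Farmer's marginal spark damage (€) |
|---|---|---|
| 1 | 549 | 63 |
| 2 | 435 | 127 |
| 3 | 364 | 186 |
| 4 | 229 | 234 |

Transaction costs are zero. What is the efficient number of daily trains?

3

Bargaining reaches the level where marginal profit last exceeds marginal spark damage.
That holds through level 3 (364 ≥ 186) but not at 4 (229 < 234).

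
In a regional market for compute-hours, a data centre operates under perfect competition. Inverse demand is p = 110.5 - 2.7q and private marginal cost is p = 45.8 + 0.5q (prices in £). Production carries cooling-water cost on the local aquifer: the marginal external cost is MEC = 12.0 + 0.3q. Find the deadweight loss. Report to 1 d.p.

Market equilibrium (private): 45.8 + 0.5q = 110.5 - 2.7q → q_m = 20.2188.
Social marginal cost = private MC + MEC = 57.8 + 0.8q.
Set SMC = demand: 57.8 + 0.8q = 110.5 - 2.7q → q* = 15.0571.
The loss is the area between SMC and demand from q* to q_m; with linear curves that's a triangle of height MEC(q_m).
DWL = ½ × 5.1617 × 18.0656 = 46.6246.

DWL = £46.6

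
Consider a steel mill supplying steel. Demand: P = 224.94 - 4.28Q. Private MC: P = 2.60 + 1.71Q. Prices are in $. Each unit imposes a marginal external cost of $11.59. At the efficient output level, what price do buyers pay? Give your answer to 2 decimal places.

P = $74.35

Social marginal cost = private MC + MEC = 14.19 + 1.71Q.
Set SMC = demand: 14.19 + 1.71Q = 224.94 - 4.28Q → Q* = 35.1836.
Consumer price on the demand curve at Q*: 224.94 − 4.28×35.1836 = 74.3542.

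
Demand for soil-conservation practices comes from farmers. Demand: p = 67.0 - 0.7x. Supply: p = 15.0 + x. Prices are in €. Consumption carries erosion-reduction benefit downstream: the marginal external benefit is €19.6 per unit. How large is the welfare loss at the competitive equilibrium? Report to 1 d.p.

Market equilibrium (private): 15.0 + x = 67.0 - 0.7x → x_m = 30.5882.
Social marginal benefit = demand + MEB = 86.6 - 0.7x.
Set SMB = MC: 86.6 - 0.7x = 15.0 + x → x* = 42.1176.
Between x* and x_m the wedge SMB − MC runs linearly from 0 to MEB(x_m), so the loss is a triangle.
DWL = ½ × 11.5294 × 19.6000 = 112.9881.

DWL = €113.0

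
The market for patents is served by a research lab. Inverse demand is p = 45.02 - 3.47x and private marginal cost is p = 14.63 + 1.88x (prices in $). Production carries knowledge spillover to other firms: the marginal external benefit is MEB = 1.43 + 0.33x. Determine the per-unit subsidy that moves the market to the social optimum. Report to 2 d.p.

subsidy = $3.52 per unit

Social marginal cost = private MC − MEB = 13.20 + 1.55x.
Set SMC = demand: 13.20 + 1.55x = 45.02 - 3.47x → x* = 6.3386.
The Pigouvian subsidy equals MEB at x*: 1.43 + 0.33×6.3386 = 3.5217.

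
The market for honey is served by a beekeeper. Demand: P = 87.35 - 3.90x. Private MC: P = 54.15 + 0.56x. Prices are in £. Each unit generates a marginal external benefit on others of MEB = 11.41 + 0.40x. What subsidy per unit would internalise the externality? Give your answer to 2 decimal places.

subsidy = £15.81 per unit

Social marginal cost = private MC − MEB = 42.74 + 0.16x.
Set SMC = demand: 42.74 + 0.16x = 87.35 - 3.90x → x* = 10.9877.
The Pigouvian subsidy equals MEB at x*: 11.41 + 0.40×10.9877 = 15.8051.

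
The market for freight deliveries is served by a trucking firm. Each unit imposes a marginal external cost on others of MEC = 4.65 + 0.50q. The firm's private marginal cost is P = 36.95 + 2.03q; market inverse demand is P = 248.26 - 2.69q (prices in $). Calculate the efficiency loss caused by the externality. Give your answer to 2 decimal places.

Market equilibrium (private): 36.95 + 2.03q = 248.26 - 2.69q → q_m = 44.7691.
Social marginal cost = private MC + MEC = 41.60 + 2.53q.
Set SMC = demand: 41.60 + 2.53q = 248.26 - 2.69q → q* = 39.5900.
The loss is the area between SMC and demand from q* to q_m; with linear curves that's a triangle of height MEC(q_m).
DWL = ½ × 5.1791 × 27.0345 = 70.0072.

DWL = $70.01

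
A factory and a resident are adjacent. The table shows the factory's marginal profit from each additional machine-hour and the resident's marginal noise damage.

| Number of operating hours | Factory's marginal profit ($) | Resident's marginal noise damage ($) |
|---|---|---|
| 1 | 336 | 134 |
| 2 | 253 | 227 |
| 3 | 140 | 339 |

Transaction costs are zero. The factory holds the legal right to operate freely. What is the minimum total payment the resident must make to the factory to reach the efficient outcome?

Left alone the factory would choose level 3 (marginal profit stays positive).
Efficient level: k* = 2 (marginal profit ≥ marginal noise damage through 2).
The resident must at least cover the factory's forgone profit from cutting 3→2: 140 = 140.

$140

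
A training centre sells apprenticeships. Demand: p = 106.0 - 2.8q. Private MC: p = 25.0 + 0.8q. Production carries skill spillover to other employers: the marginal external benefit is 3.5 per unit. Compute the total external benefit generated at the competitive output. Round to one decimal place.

Market equilibrium (private): 25.0 + 0.8q = 106.0 - 2.8q → q_m = 22.5000.
Total external benefit = MEB × q_m = 3.5 × 22.5000 = 78.7500.

78.8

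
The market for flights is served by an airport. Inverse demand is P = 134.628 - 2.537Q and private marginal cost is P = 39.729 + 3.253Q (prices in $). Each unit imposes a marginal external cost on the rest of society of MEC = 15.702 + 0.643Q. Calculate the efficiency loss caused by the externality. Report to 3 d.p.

DWL = $53.520

Market equilibrium (private): 39.729 + 3.253Q = 134.628 - 2.537Q → Q_m = 16.3902.
Social marginal cost = private MC + MEC = 55.431 + 3.896Q.
Set SMC = demand: 55.431 + 3.896Q = 134.628 - 2.537Q → Q* = 12.3111.
The loss is the area between SMC and demand from Q* to Q_m; with linear curves that's a triangle of height MEC(Q_m).
DWL = ½ × 4.0791 × 26.2409 = 53.5196.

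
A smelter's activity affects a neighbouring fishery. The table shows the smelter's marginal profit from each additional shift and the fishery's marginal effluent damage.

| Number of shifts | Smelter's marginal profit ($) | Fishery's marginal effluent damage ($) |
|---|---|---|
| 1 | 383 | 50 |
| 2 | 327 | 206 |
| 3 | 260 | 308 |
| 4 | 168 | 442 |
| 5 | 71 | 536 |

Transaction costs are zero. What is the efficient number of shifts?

Bargaining reaches the level where marginal profit last exceeds marginal effluent damage.
That holds through level 2 (327 ≥ 206) but not at 3 (260 < 308).

2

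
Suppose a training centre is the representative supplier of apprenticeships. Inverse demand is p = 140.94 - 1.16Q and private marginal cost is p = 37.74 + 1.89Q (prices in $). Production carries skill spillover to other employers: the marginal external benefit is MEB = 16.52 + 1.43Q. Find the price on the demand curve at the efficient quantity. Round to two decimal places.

P = $55.21

Social marginal cost = private MC − MEB = 21.22 + 0.46Q.
Set SMC = demand: 21.22 + 0.46Q = 140.94 - 1.16Q → Q* = 73.9012.
Consumer price on the demand curve at Q*: 140.94 − 1.16×73.9012 = 55.2146.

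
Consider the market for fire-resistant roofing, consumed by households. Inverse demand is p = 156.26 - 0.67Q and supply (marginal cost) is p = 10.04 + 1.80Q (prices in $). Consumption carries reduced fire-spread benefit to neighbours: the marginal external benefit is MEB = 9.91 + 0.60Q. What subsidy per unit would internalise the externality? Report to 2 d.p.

subsidy = $60.01 per unit

Social marginal benefit = demand + MEB = 166.17 - 0.07Q.
Set SMB = MC: 166.17 - 0.07Q = 10.04 + 1.80Q → Q* = 83.4920.
The Pigouvian subsidy equals MEB at Q*: 9.91 + 0.60×83.4920 = 60.0052.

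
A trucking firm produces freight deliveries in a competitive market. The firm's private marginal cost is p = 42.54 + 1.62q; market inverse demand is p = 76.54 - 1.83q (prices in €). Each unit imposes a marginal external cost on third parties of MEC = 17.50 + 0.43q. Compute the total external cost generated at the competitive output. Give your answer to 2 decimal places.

€193.35

Market equilibrium (private): 42.54 + 1.62q = 76.54 - 1.83q → q_m = 9.8551.
Total external cost = ∫₀^{q_m} (17.50 + 0.43q) dq = 17.50×9.8551 + ½×0.43×9.8551² = 193.3457.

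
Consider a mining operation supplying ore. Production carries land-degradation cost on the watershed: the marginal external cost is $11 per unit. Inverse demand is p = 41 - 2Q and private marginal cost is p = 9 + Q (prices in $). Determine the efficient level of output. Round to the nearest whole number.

Q* = 7

Social marginal cost = private MC + MEC = 20 + Q.
Set SMC = demand: 20 + Q = 41 - 2Q → Q* = 7.0000.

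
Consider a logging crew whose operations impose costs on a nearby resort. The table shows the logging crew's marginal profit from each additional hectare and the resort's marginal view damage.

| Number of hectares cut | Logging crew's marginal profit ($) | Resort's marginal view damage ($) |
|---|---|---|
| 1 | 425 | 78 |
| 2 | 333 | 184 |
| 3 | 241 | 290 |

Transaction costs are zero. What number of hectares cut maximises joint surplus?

2

Bargaining reaches the level where marginal profit last exceeds marginal view damage.
That holds through level 2 (333 ≥ 184) but not at 3 (241 < 290).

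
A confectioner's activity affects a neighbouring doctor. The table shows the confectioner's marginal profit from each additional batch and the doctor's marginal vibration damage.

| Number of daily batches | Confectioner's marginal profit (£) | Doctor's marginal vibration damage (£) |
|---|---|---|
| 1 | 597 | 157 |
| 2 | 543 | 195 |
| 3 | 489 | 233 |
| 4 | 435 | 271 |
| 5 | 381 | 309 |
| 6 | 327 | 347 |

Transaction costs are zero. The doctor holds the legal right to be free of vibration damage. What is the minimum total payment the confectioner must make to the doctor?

Efficient level: marginal profit ≥ marginal vibration damage through level 5, so k* = 5.
With the doctor holding the right, the confectioner must at least compensate total damage at k*: 157 + 195 + 233 + 271 + 309 = 1165.

£1165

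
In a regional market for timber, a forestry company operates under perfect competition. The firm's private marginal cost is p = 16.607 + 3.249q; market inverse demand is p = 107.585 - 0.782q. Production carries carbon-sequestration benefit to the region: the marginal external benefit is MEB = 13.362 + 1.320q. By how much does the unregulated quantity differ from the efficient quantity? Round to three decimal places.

15.918 units

Market equilibrium (private): 16.607 + 3.249q = 107.585 - 0.782q → q_m = 22.5696.
Social marginal cost = private MC − MEB = 3.245 + 1.929q.
Set SMC = demand: 3.245 + 1.929q = 107.585 - 0.782q → q* = 38.4876.
Gap = |22.5696 − 38.4876| = 15.9180.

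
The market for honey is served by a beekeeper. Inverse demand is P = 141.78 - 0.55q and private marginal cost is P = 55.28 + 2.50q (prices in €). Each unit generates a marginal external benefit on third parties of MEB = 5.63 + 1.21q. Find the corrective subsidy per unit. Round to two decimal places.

subsidy = €66.22 per unit

Social marginal cost = private MC − MEB = 49.65 + 1.29q.
Set SMC = demand: 49.65 + 1.29q = 141.78 - 0.55q → q* = 50.0707.
The Pigouvian subsidy equals MEB at q*: 5.63 + 1.21×50.0707 = 66.2155.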